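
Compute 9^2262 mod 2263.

9^1 ≡ 9 (mod 2263)
9^2 ≡ 9^2 = 81 ≡ 81 (mod 2263)
9^4 ≡ 81^2 = 6561 ≡ 2035 (mod 2263)
9^8 ≡ 2035^2 = 4141225 ≡ 2198 (mod 2263)
9^16 ≡ 2198^2 = 4831204 ≡ 1962 (mod 2263)
9^32 ≡ 1962^2 = 3849444 ≡ 81 (mod 2263)
9^64 ≡ 81^2 = 6561 ≡ 2035 (mod 2263)
9^128 ≡ 2035^2 = 4141225 ≡ 2198 (mod 2263)
9^256 ≡ 2198^2 = 4831204 ≡ 1962 (mod 2263)
9^512 ≡ 1962^2 = 3849444 ≡ 81 (mod 2263)
9^1024 ≡ 81^2 = 6561 ≡ 2035 (mod 2263)
9^2048 ≡ 2035^2 = 4141225 ≡ 2198 (mod 2263)
2262 = 2048 + 128 + 64 + 16 + 4 + 2 in binary powers of 2.
So 9^2262 ≡ 2198 · 2198 · 2035 · 1962 · 2035 · 81 ≡ 1242 (mod 2263).
Since 1242 ≠ 1, base 9 is a Fermat witness: 2263 is composite.

1242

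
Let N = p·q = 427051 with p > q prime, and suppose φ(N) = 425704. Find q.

509

φ(n) = (p−1)(q−1) = n − (p+q) + 1, so p + q = 427051 − 425704 + 1 = 1348.
p and q are the roots of t² − 1348t + 427051 = 0.
Discriminant: 1348² − 4·427051 = 1817104 − 1708204 = 108900; √108900 = 330.
q = (1348 − 330)/2 = 509, p = (1348 + 330)/2 = 839.
Check: 509 · 839 = 427051.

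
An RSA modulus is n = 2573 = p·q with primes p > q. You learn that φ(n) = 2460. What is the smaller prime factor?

φ(n) = (p−1)(q−1) = n − (p+q) + 1, so p + q = 2573 − 2460 + 1 = 114.
p and q are the roots of t² − 114t + 2573 = 0.
Discriminant: 114² − 4·2573 = 12996 − 10292 = 2704; √2704 = 52.
q = (114 − 52)/2 = 31, p = (114 + 52)/2 = 83.
Check: 31 · 83 = 2573.

31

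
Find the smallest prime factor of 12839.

37

12839 is odd.
Digit sum 23, not divisible by 3.
Ends in 9: not divisible by 5.
7: 12839 = 7·1834 + 1
11: 12839 = 11·1167 + 2
13: 12839 = 13·987 + 8
17: 12839 = 17·755 + 4
19: 12839 = 19·675 + 14
23: 12839 = 23·558 + 5
29: 12839 = 29·442 + 21
31: 12839 = 31·414 + 5
37: 12839 = 37·347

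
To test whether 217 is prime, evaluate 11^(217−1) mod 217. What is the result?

190

11^1 ≡ 11 (mod 217)
11^2 ≡ 11^2 = 121 ≡ 121 (mod 217)
11^4 ≡ 121^2 = 14641 ≡ 102 (mod 217)
11^8 ≡ 102^2 = 10404 ≡ 205 (mod 217)
11^16 ≡ 205^2 = 42025 ≡ 144 (mod 217)
11^32 ≡ 144^2 = 20736 ≡ 121 (mod 217)
11^64 ≡ 121^2 = 14641 ≡ 102 (mod 217)
11^128 ≡ 102^2 = 10404 ≡ 205 (mod 217)
216 = 128 + 64 + 16 + 8 in binary powers of 2.
So 11^216 ≡ 205 · 102 · 144 · 205 ≡ 190 (mod 217).
Since 190 ≠ 1, base 11 is a Fermat witness: 217 is composite.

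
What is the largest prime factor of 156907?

89

156907 = 41 · 3827
3827 = 43 · 89
89 is prime.
So 156907 = 41 · 43 · 89; the largest prime factor is 89.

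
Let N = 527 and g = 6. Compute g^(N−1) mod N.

6^1 ≡ 6 (mod 527)
6^2 ≡ 6^2 = 36 ≡ 36 (mod 527)
6^4 ≡ 36^2 = 1296 ≡ 242 (mod 527)
6^8 ≡ 242^2 = 58564 ≡ 67 (mod 527)
6^16 ≡ 67^2 = 4489 ≡ 273 (mod 527)
6^32 ≡ 273^2 = 74529 ≡ 222 (mod 527)
6^64 ≡ 222^2 = 49284 ≡ 273 (mod 527)
6^128 ≡ 273^2 = 74529 ≡ 222 (mod 527)
6^256 ≡ 222^2 = 49284 ≡ 273 (mod 527)
6^512 ≡ 273^2 = 74529 ≡ 222 (mod 527)
526 = 512 + 8 + 4 + 2 in binary powers of 2.
So 6^526 ≡ 222 · 67 · 242 · 36 ≡ 366 (mod 527).
Since 366 ≠ 1, base 6 is a Fermat witness: 527 is composite.

366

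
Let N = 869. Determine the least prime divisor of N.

869 is odd.
Digit sum 23, not divisible by 3.
Ends in 9: not divisible by 5.
7: 869 = 7·124 + 1
11: 869 = 11·79

11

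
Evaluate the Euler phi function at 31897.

31540

Factor: 31897 = 167 · 191.
φ(31897) = (167−1) · (191−1) = 166 · 190 = 31540.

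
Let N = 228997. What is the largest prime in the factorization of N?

228997 = 31 · 7387
7387 = 83 · 89
89 is prime.
So 228997 = 31 · 83 · 89; the largest prime factor is 89.

89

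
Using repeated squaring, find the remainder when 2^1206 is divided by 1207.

2^1 ≡ 2 (mod 1207)
2^2 ≡ 2^2 = 4 ≡ 4 (mod 1207)
2^4 ≡ 4^2 = 16 ≡ 16 (mod 1207)
2^8 ≡ 16^2 = 256 ≡ 256 (mod 1207)
2^16 ≡ 256^2 = 65536 ≡ 358 (mod 1207)
2^32 ≡ 358^2 = 128164 ≡ 222 (mod 1207)
2^64 ≡ 222^2 = 49284 ≡ 1004 (mod 1207)
2^128 ≡ 1004^2 = 1008016 ≡ 171 (mod 1207)
2^256 ≡ 171^2 = 29241 ≡ 273 (mod 1207)
2^512 ≡ 273^2 = 74529 ≡ 902 (mod 1207)
2^1024 ≡ 902^2 = 813604 ≡ 86 (mod 1207)
1206 = 1024 + 128 + 32 + 16 + 4 + 2 in binary powers of 2.
So 2^1206 ≡ 86 · 171 · 222 · 358 · 16 · 4 ≡ 642 (mod 1207).
Since 642 ≠ 1, base 2 is a Fermat witness: 1207 is composite.

642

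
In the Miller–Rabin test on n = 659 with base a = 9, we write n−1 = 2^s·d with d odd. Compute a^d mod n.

1

659 − 1 = 658 = 2^1 · 329, so d = 329.
9^1 ≡ 9 (mod 659)
9^2 ≡ 9^2 = 81 ≡ 81 (mod 659)
9^4 ≡ 81^2 = 6561 ≡ 630 (mod 659)
9^8 ≡ 630^2 = 396900 ≡ 182 (mod 659)
9^16 ≡ 182^2 = 33124 ≡ 174 (mod 659)
9^32 ≡ 174^2 = 30276 ≡ 621 (mod 659)
9^64 ≡ 621^2 = 385641 ≡ 126 (mod 659)
9^128 ≡ 126^2 = 15876 ≡ 60 (mod 659)
9^256 ≡ 60^2 = 3600 ≡ 305 (mod 659)
329 = 256 + 64 + 8 + 1 in binary powers of 2.
So 9^329 ≡ 305 · 126 · 182 · 9 ≡ 1 (mod 659).
Since 9^d ≡ 1 (mod 659), base 9 does not prove 659 composite.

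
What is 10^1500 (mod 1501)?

144

10^1 ≡ 10 (mod 1501)
10^2 ≡ 10^2 = 100 ≡ 100 (mod 1501)
10^4 ≡ 100^2 = 10000 ≡ 994 (mod 1501)
10^8 ≡ 994^2 = 988036 ≡ 378 (mod 1501)
10^16 ≡ 378^2 = 142884 ≡ 289 (mod 1501)
10^32 ≡ 289^2 = 83521 ≡ 966 (mod 1501)
10^64 ≡ 966^2 = 933156 ≡ 1035 (mod 1501)
10^128 ≡ 1035^2 = 1071225 ≡ 1012 (mod 1501)
10^256 ≡ 1012^2 = 1024144 ≡ 462 (mod 1501)
10^512 ≡ 462^2 = 213444 ≡ 302 (mod 1501)
10^1024 ≡ 302^2 = 91204 ≡ 1144 (mod 1501)
1500 = 1024 + 256 + 128 + 64 + 16 + 8 + 4 in binary powers of 2.
So 10^1500 ≡ 1144 · 462 · 1012 · 1035 · 289 · 378 · 994 ≡ 144 (mod 1501).
Since 144 ≠ 1, base 10 is a Fermat witness: 1501 is composite.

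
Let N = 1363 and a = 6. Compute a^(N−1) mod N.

397

6^1 ≡ 6 (mod 1363)
6^2 ≡ 6^2 = 36 ≡ 36 (mod 1363)
6^4 ≡ 36^2 = 1296 ≡ 1296 (mod 1363)
6^8 ≡ 1296^2 = 1679616 ≡ 400 (mod 1363)
6^16 ≡ 400^2 = 160000 ≡ 529 (mod 1363)
6^32 ≡ 529^2 = 279841 ≡ 426 (mod 1363)
6^64 ≡ 426^2 = 181476 ≡ 197 (mod 1363)
6^128 ≡ 197^2 = 38809 ≡ 645 (mod 1363)
6^256 ≡ 645^2 = 416025 ≡ 310 (mod 1363)
6^512 ≡ 310^2 = 96100 ≡ 690 (mod 1363)
6^1024 ≡ 690^2 = 476100 ≡ 413 (mod 1363)
1362 = 1024 + 256 + 64 + 16 + 2 in binary powers of 2.
So 6^1362 ≡ 413 · 310 · 197 · 529 · 36 ≡ 397 (mod 1363).
Since 397 ≠ 1, base 6 is a Fermat witness: 1363 is composite.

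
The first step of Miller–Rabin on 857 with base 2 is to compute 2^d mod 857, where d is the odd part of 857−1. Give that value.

857 − 1 = 856 = 2^3 · 107, so d = 107.
2^1 ≡ 2 (mod 857)
2^2 ≡ 2^2 = 4 ≡ 4 (mod 857)
2^4 ≡ 4^2 = 16 ≡ 16 (mod 857)
2^8 ≡ 16^2 = 256 ≡ 256 (mod 857)
2^16 ≡ 256^2 = 65536 ≡ 404 (mod 857)
2^32 ≡ 404^2 = 163216 ≡ 386 (mod 857)
2^64 ≡ 386^2 = 148996 ≡ 735 (mod 857)
107 = 64 + 32 + 8 + 2 + 1 in binary powers of 2.
So 2^107 ≡ 735 · 386 · 256 · 4 · 2 ≡ 650 (mod 857).
Squaring chain: 650 → 856 → 1; reaches −1, so base 2 does not prove 857 composite.

650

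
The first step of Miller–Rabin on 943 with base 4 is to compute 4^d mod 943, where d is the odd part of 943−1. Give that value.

943 − 1 = 942 = 2^1 · 471, so d = 471.
4^1 ≡ 4 (mod 943)
4^2 ≡ 4^2 = 16 ≡ 16 (mod 943)
4^4 ≡ 16^2 = 256 ≡ 256 (mod 943)
4^8 ≡ 256^2 = 65536 ≡ 469 (mod 943)
4^16 ≡ 469^2 = 219961 ≡ 242 (mod 943)
4^32 ≡ 242^2 = 58564 ≡ 98 (mod 943)
4^64 ≡ 98^2 = 9604 ≡ 174 (mod 943)
4^128 ≡ 174^2 = 30276 ≡ 100 (mod 943)
4^256 ≡ 100^2 = 10000 ≡ 570 (mod 943)
471 = 256 + 128 + 64 + 16 + 4 + 2 + 1 in binary powers of 2.
So 4^471 ≡ 570 · 100 · 174 · 242 · 256 · 16 · 4 ≡ 496 (mod 943).
Squaring chain: 496; never reaches −1, so base 4 is a Miller–Rabin witness that 943 is composite.

496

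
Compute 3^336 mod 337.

3^1 ≡ 3 (mod 337)
3^2 ≡ 3^2 = 9 ≡ 9 (mod 337)
3^4 ≡ 9^2 = 81 ≡ 81 (mod 337)
3^8 ≡ 81^2 = 6561 ≡ 158 (mod 337)
3^16 ≡ 158^2 = 24964 ≡ 26 (mod 337)
3^32 ≡ 26^2 = 676 ≡ 2 (mod 337)
3^64 ≡ 2^2 = 4 ≡ 4 (mod 337)
3^128 ≡ 4^2 = 16 ≡ 16 (mod 337)
3^256 ≡ 16^2 = 256 ≡ 256 (mod 337)
336 = 256 + 64 + 16 in binary powers of 2.
So 3^336 ≡ 256 · 4 · 26 ≡ 1 (mod 337).
Since the result is 1, base 3 gives no evidence that 337 is composite.

1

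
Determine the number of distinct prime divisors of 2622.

2622 = 2 · 1311
1311 = 3 · 437
437 = 19 · 23
2622 = 2 · 3 · 19 · 23, which has 4 distinct prime factors.

4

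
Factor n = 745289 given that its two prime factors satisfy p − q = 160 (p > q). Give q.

787

Since p = q + 160, we have 745289 = q(q + 160), so q² + 160q − 745289 = 0.
Discriminant: 160² + 4·745289 = 25600 + 2981156 = 3006756; √3006756 = 1734.
q = (−160 + 1734)/2 = 787, and p = q + 160 = 947.
Check: 787 · 947 = 745289.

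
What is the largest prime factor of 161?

161 = 7 · 23
23 is prime.
So 161 = 7 · 23; the largest prime factor is 23.

23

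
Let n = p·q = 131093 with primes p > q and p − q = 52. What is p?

389

Since p = q + 52, we have 131093 = q(q + 52), so q² + 52q − 131093 = 0.
Discriminant: 52² + 4·131093 = 2704 + 524372 = 527076; √527076 = 726.
q = (−52 + 726)/2 = 337, and p = q + 52 = 389.
Check: 337 · 389 = 131093.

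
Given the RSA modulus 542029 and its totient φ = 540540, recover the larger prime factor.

φ(n) = (p−1)(q−1) = n − (p+q) + 1, so p + q = 542029 − 540540 + 1 = 1490.
p and q are the roots of t² − 1490t + 542029 = 0.
Discriminant: 1490² − 4·542029 = 2220100 − 2168116 = 51984; √51984 = 228.
q = (1490 − 228)/2 = 631, p = (1490 + 228)/2 = 859.
Check: 631 · 859 = 542029.

859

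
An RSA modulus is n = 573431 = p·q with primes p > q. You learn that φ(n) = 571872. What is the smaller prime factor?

593

φ(n) = (p−1)(q−1) = n − (p+q) + 1, so p + q = 573431 − 571872 + 1 = 1560.
p and q are the roots of t² − 1560t + 573431 = 0.
Discriminant: 1560² − 4·573431 = 2433600 − 2293724 = 139876; √139876 = 374.
q = (1560 − 374)/2 = 593, p = (1560 + 374)/2 = 967.
Check: 593 · 967 = 573431.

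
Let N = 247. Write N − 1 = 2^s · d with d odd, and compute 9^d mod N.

144

247 − 1 = 246 = 2^1 · 123, so d = 123.
9^1 ≡ 9 (mod 247)
9^2 ≡ 9^2 = 81 ≡ 81 (mod 247)
9^4 ≡ 81^2 = 6561 ≡ 139 (mod 247)
9^8 ≡ 139^2 = 19321 ≡ 55 (mod 247)
9^16 ≡ 55^2 = 3025 ≡ 61 (mod 247)
9^32 ≡ 61^2 = 3721 ≡ 16 (mod 247)
9^64 ≡ 16^2 = 256 ≡ 9 (mod 247)
123 = 64 + 32 + 16 + 8 + 2 + 1 in binary powers of 2.
So 9^123 ≡ 9 · 16 · 61 · 55 · 81 · 9 ≡ 144 (mod 247).
Squaring chain: 144; never reaches −1, so base 9 is a Miller–Rabin witness that 247 is composite.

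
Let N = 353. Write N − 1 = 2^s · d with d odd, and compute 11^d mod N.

237

353 − 1 = 352 = 2^5 · 11, so d = 11.
11^1 ≡ 11 (mod 353)
11^2 ≡ 11^2 = 121 ≡ 121 (mod 353)
11^4 ≡ 121^2 = 14641 ≡ 168 (mod 353)
11^8 ≡ 168^2 = 28224 ≡ 337 (mod 353)
11 = 8 + 2 + 1 in binary powers of 2.
So 11^11 ≡ 337 · 121 · 11 ≡ 237 (mod 353).
Squaring chain: 237 → 42 → 352 → 1 → 1; reaches −1, so base 11 does not prove 353 composite.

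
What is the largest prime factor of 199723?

97

199723 = 29 · 6887
6887 = 71 · 97
97 is prime.
So 199723 = 29 · 71 · 97; the largest prime factor is 97.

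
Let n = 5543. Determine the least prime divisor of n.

23

5543 is odd.
Digit sum 17, not divisible by 3.
Ends in 3: not divisible by 5.
7: 5543 = 7·791 + 6
11: 5543 = 11·503 + 10
13: 5543 = 13·426 + 5
17: 5543 = 17·326 + 1
19: 5543 = 19·291 + 14
23: 5543 = 23·241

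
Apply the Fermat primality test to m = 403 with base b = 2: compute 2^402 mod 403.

376

2^1 ≡ 2 (mod 403)
2^2 ≡ 2^2 = 4 ≡ 4 (mod 403)
2^4 ≡ 4^2 = 16 ≡ 16 (mod 403)
2^8 ≡ 16^2 = 256 ≡ 256 (mod 403)
2^16 ≡ 256^2 = 65536 ≡ 250 (mod 403)
2^32 ≡ 250^2 = 62500 ≡ 35 (mod 403)
2^64 ≡ 35^2 = 1225 ≡ 16 (mod 403)
2^128 ≡ 16^2 = 256 ≡ 256 (mod 403)
2^256 ≡ 256^2 = 65536 ≡ 250 (mod 403)
402 = 256 + 128 + 16 + 2 in binary powers of 2.
So 2^402 ≡ 250 · 256 · 250 · 4 ≡ 376 (mod 403).
Since 376 ≠ 1, base 2 is a Fermat witness: 403 is composite.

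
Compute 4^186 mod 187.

4^1 ≡ 4 (mod 187)
4^2 ≡ 4^2 = 16 ≡ 16 (mod 187)
4^4 ≡ 16^2 = 256 ≡ 69 (mod 187)
4^8 ≡ 69^2 = 4761 ≡ 86 (mod 187)
4^16 ≡ 86^2 = 7396 ≡ 103 (mod 187)
4^32 ≡ 103^2 = 10609 ≡ 137 (mod 187)
4^64 ≡ 137^2 = 18769 ≡ 69 (mod 187)
4^128 ≡ 69^2 = 4761 ≡ 86 (mod 187)
186 = 128 + 32 + 16 + 8 + 2 in binary powers of 2.
So 4^186 ≡ 86 · 137 · 103 · 86 · 16 ≡ 169 (mod 187).
Since 169 ≠ 1, base 4 is a Fermat witness: 187 is composite.

169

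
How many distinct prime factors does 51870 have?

51870 = 2 · 25935
25935 = 3 · 8645
8645 = 5 · 1729
1729 = 7 · 247
247 = 13 · 19
51870 = 2 · 3 · 5 · 7 · 13 · 19, which has 6 distinct prime factors.

6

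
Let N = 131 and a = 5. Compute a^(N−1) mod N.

1

5^1 ≡ 5 (mod 131)
5^2 ≡ 5^2 = 25 ≡ 25 (mod 131)
5^4 ≡ 25^2 = 625 ≡ 101 (mod 131)
5^8 ≡ 101^2 = 10201 ≡ 114 (mod 131)
5^16 ≡ 114^2 = 12996 ≡ 27 (mod 131)
5^32 ≡ 27^2 = 729 ≡ 74 (mod 131)
5^64 ≡ 74^2 = 5476 ≡ 105 (mod 131)
5^128 ≡ 105^2 = 11025 ≡ 21 (mod 131)
130 = 128 + 2 in binary powers of 2.
So 5^130 ≡ 21 · 25 ≡ 1 (mod 131).
Since the result is 1, base 5 gives no evidence that 131 is composite.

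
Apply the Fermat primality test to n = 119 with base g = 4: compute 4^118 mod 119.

4^1 ≡ 4 (mod 119)
4^2 ≡ 4^2 = 16 ≡ 16 (mod 119)
4^4 ≡ 16^2 = 256 ≡ 18 (mod 119)
4^8 ≡ 18^2 = 324 ≡ 86 (mod 119)
4^16 ≡ 86^2 = 7396 ≡ 18 (mod 119)
4^32 ≡ 18^2 = 324 ≡ 86 (mod 119)
4^64 ≡ 86^2 = 7396 ≡ 18 (mod 119)
118 = 64 + 32 + 16 + 4 + 2 in binary powers of 2.
So 4^118 ≡ 18 · 86 · 18 · 18 · 16 ≡ 67 (mod 119).
Since 67 ≠ 1, base 4 is a Fermat witness: 119 is composite.

67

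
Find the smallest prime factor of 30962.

2

30962 is even: 2 divides it.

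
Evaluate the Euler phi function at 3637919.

3564000

Factor: 3637919 = 101 · 181 · 199.
φ(3637919) = (101−1) · (181−1) · (199−1) = 100 · 180 · 198 = 3564000.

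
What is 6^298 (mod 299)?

121

6^1 ≡ 6 (mod 299)
6^2 ≡ 6^2 = 36 ≡ 36 (mod 299)
6^4 ≡ 36^2 = 1296 ≡ 100 (mod 299)
6^8 ≡ 100^2 = 10000 ≡ 133 (mod 299)
6^16 ≡ 133^2 = 17689 ≡ 48 (mod 299)
6^32 ≡ 48^2 = 2304 ≡ 211 (mod 299)
6^64 ≡ 211^2 = 44521 ≡ 269 (mod 299)
6^128 ≡ 269^2 = 72361 ≡ 3 (mod 299)
6^256 ≡ 3^2 = 9 ≡ 9 (mod 299)
298 = 256 + 32 + 8 + 2 in binary powers of 2.
So 6^298 ≡ 9 · 211 · 133 · 36 ≡ 121 (mod 299).
Since 121 ≠ 1, base 6 is a Fermat witness: 299 is composite.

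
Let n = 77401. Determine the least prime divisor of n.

77401 is odd.
Digit sum 19, not divisible by 3.
Ends in 1: not divisible by 5.
7: 77401 = 7·11057 + 2
11: 77401 = 11·7036 + 5
13: 77401 = 13·5953 + 12
17: 77401 = 17·4553

17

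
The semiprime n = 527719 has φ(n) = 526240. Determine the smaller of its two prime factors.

599

φ(n) = (p−1)(q−1) = n − (p+q) + 1, so p + q = 527719 − 526240 + 1 = 1480.
p and q are the roots of t² − 1480t + 527719 = 0.
Discriminant: 1480² − 4·527719 = 2190400 − 2110876 = 79524; √79524 = 282.
q = (1480 − 282)/2 = 599, p = (1480 + 282)/2 = 881.
Check: 599 · 881 = 527719.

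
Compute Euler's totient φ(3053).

Factor: 3053 = 43 · 71.
φ(3053) = (43−1) · (71−1) = 42 · 70 = 2940.

2940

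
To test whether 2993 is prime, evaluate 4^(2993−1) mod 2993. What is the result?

4^1 ≡ 4 (mod 2993)
4^2 ≡ 4^2 = 16 ≡ 16 (mod 2993)
4^4 ≡ 16^2 = 256 ≡ 256 (mod 2993)
4^8 ≡ 256^2 = 65536 ≡ 2683 (mod 2993)
4^16 ≡ 2683^2 = 7198489 ≡ 324 (mod 2993)
4^32 ≡ 324^2 = 104976 ≡ 221 (mod 2993)
4^64 ≡ 221^2 = 48841 ≡ 953 (mod 2993)
4^128 ≡ 953^2 = 908209 ≡ 1330 (mod 2993)
4^256 ≡ 1330^2 = 1768900 ≡ 37 (mod 2993)
4^512 ≡ 37^2 = 1369 ≡ 1369 (mod 2993)
4^1024 ≡ 1369^2 = 1874161 ≡ 543 (mod 2993)
4^2048 ≡ 543^2 = 294849 ≡ 1535 (mod 2993)
2992 = 2048 + 512 + 256 + 128 + 32 + 16 in binary powers of 2.
So 4^2992 ≡ 1535 · 1369 · 37 · 1330 · 221 · 324 ≡ 1205 (mod 2993).
Since 1205 ≠ 1, base 4 is a Fermat witness: 2993 is composite.

1205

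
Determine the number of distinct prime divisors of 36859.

36859 = 29 · 1271
1271 = 31 · 41
36859 = 29 · 31 · 41, which has 3 distinct prime factors.

3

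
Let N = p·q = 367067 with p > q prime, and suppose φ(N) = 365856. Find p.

619

φ(n) = (p−1)(q−1) = n − (p+q) + 1, so p + q = 367067 − 365856 + 1 = 1212.
p and q are the roots of t² − 1212t + 367067 = 0.
Discriminant: 1212² − 4·367067 = 1468944 − 1468268 = 676; √676 = 26.
q = (1212 − 26)/2 = 593, p = (1212 + 26)/2 = 619.
Check: 593 · 619 = 367067.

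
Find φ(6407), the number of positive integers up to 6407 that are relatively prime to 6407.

6216

Factor: 6407 = 43 · 149.
φ(6407) = (43−1) · (149−1) = 42 · 148 = 6216.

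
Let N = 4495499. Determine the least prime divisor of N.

67

4495499 is odd.
Digit sum 44, not divisible by 3.
Ends in 9: not divisible by 5.
7: 4495499 = 7·642214 + 1
11: 4495499 = 11·408681 + 8
13: 4495499 = 13·345807 + 8
17: 4495499 = 17·264441 + 2
19: 4495499 = 19·236605 + 4
23: 4495499 = 23·195456 + 11
29: 4495499 = 29·155017 + 6
31: 4495499 = 31·145016 + 3
37: 4495499 = 37·121499 + 36
41: 4495499 = 41·109646 + 13
43: 4495499 = 43·104546 + 21
47: 4495499 = 47·95648 + 43
53: 4495499 = 53·84820 + 39
59: 4495499 = 59·76194 + 53
61: 4495499 = 61·73696 + 43
67: 4495499 = 67·67097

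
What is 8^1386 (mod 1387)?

8^1 ≡ 8 (mod 1387)
8^2 ≡ 8^2 = 64 ≡ 64 (mod 1387)
8^4 ≡ 64^2 = 4096 ≡ 1322 (mod 1387)
8^8 ≡ 1322^2 = 1747684 ≡ 64 (mod 1387)
8^16 ≡ 64^2 = 4096 ≡ 1322 (mod 1387)
8^32 ≡ 1322^2 = 1747684 ≡ 64 (mod 1387)
8^64 ≡ 64^2 = 4096 ≡ 1322 (mod 1387)
8^128 ≡ 1322^2 = 1747684 ≡ 64 (mod 1387)
8^256 ≡ 64^2 = 4096 ≡ 1322 (mod 1387)
8^512 ≡ 1322^2 = 1747684 ≡ 64 (mod 1387)
8^1024 ≡ 64^2 = 4096 ≡ 1322 (mod 1387)
1386 = 1024 + 256 + 64 + 32 + 8 + 2 in binary powers of 2.
So 8^1386 ≡ 1322 · 1322 · 1322 · 64 · 64 · 64 ≡ 1 (mod 1387).
Since the result is 1, base 8 gives no evidence that 1387 is composite.

1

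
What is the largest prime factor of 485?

97

485 = 5 · 97
97 is prime.
So 485 = 5 · 97; the largest prime factor is 97.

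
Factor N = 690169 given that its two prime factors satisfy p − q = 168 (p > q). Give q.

Since p = q + 168, we have 690169 = q(q + 168), so q² + 168q − 690169 = 0.
Discriminant: 168² + 4·690169 = 28224 + 2760676 = 2788900; √2788900 = 1670.
q = (−168 + 1670)/2 = 751, and p = q + 168 = 919.
Check: 751 · 919 = 690169.

751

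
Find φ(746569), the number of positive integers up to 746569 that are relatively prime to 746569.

717600

Factor: 746569 = 41 · 131 · 139.
φ(746569) = (41−1) · (131−1) · (139−1) = 40 · 130 · 138 = 717600.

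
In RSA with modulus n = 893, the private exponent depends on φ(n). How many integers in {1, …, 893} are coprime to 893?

Factor: 893 = 19 · 47.
φ(893) = (19−1) · (47−1) = 18 · 46 = 828.

828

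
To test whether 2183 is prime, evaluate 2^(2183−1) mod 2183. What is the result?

2^1 ≡ 2 (mod 2183)
2^2 ≡ 2^2 = 4 ≡ 4 (mod 2183)
2^4 ≡ 4^2 = 16 ≡ 16 (mod 2183)
2^8 ≡ 16^2 = 256 ≡ 256 (mod 2183)
2^16 ≡ 256^2 = 65536 ≡ 46 (mod 2183)
2^32 ≡ 46^2 = 2116 ≡ 2116 (mod 2183)
2^64 ≡ 2116^2 = 4477456 ≡ 123 (mod 2183)
2^128 ≡ 123^2 = 15129 ≡ 2031 (mod 2183)
2^256 ≡ 2031^2 = 4124961 ≡ 1274 (mod 2183)
2^512 ≡ 1274^2 = 1623076 ≡ 1107 (mod 2183)
2^1024 ≡ 1107^2 = 1225449 ≡ 786 (mod 2183)
2^2048 ≡ 786^2 = 617796 ≡ 7 (mod 2183)
2182 = 2048 + 128 + 4 + 2 in binary powers of 2.
So 2^2182 ≡ 7 · 2031 · 16 · 4 ≡ 1760 (mod 2183).
Since 1760 ≠ 1, base 2 is a Fermat witness: 2183 is composite.

1760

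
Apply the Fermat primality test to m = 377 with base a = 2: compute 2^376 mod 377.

94

2^1 ≡ 2 (mod 377)
2^2 ≡ 2^2 = 4 ≡ 4 (mod 377)
2^4 ≡ 4^2 = 16 ≡ 16 (mod 377)
2^8 ≡ 16^2 = 256 ≡ 256 (mod 377)
2^16 ≡ 256^2 = 65536 ≡ 315 (mod 377)
2^32 ≡ 315^2 = 99225 ≡ 74 (mod 377)
2^64 ≡ 74^2 = 5476 ≡ 198 (mod 377)
2^128 ≡ 198^2 = 39204 ≡ 373 (mod 377)
2^256 ≡ 373^2 = 139129 ≡ 16 (mod 377)
376 = 256 + 64 + 32 + 16 + 8 in binary powers of 2.
So 2^376 ≡ 16 · 198 · 74 · 315 · 256 ≡ 94 (mod 377).
Since 94 ≠ 1, base 2 is a Fermat witness: 377 is composite.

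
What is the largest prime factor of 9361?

9361 = 11 · 851
851 = 23 · 37
37 is prime.
So 9361 = 11 · 23 · 37; the largest prime factor is 37.

37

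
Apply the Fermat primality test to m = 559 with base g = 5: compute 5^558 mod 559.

5^1 ≡ 5 (mod 559)
5^2 ≡ 5^2 = 25 ≡ 25 (mod 559)
5^4 ≡ 25^2 = 625 ≡ 66 (mod 559)
5^8 ≡ 66^2 = 4356 ≡ 443 (mod 559)
5^16 ≡ 443^2 = 196249 ≡ 40 (mod 559)
5^32 ≡ 40^2 = 1600 ≡ 482 (mod 559)
5^64 ≡ 482^2 = 232324 ≡ 339 (mod 559)
5^128 ≡ 339^2 = 114921 ≡ 326 (mod 559)
5^256 ≡ 326^2 = 106276 ≡ 66 (mod 559)
5^512 ≡ 66^2 = 4356 ≡ 443 (mod 559)
558 = 512 + 32 + 8 + 4 + 2 in binary powers of 2.
So 5^558 ≡ 443 · 482 · 443 · 66 · 25 ≡ 428 (mod 559).
Since 428 ≠ 1, base 5 is a Fermat witness: 559 is composite.

428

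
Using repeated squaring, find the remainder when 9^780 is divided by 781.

9^1 ≡ 9 (mod 781)
9^2 ≡ 9^2 = 81 ≡ 81 (mod 781)
9^4 ≡ 81^2 = 6561 ≡ 313 (mod 781)
9^8 ≡ 313^2 = 97969 ≡ 344 (mod 781)
9^16 ≡ 344^2 = 118336 ≡ 405 (mod 781)
9^32 ≡ 405^2 = 164025 ≡ 15 (mod 781)
9^64 ≡ 15^2 = 225 ≡ 225 (mod 781)
9^128 ≡ 225^2 = 50625 ≡ 641 (mod 781)
9^256 ≡ 641^2 = 410881 ≡ 75 (mod 781)
9^512 ≡ 75^2 = 5625 ≡ 158 (mod 781)
780 = 512 + 256 + 8 + 4 in binary powers of 2.
So 9^780 ≡ 158 · 75 · 344 · 313 ≡ 529 (mod 781).
Since 529 ≠ 1, base 9 is a Fermat witness: 781 is composite.

529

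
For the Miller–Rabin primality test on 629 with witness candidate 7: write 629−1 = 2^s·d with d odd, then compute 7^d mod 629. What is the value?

629 − 1 = 628 = 2^2 · 157, so d = 157.
7^1 ≡ 7 (mod 629)
7^2 ≡ 7^2 = 49 ≡ 49 (mod 629)
7^4 ≡ 49^2 = 2401 ≡ 514 (mod 629)
7^8 ≡ 514^2 = 264196 ≡ 16 (mod 629)
7^16 ≡ 16^2 = 256 ≡ 256 (mod 629)
7^32 ≡ 256^2 = 65536 ≡ 120 (mod 629)
7^64 ≡ 120^2 = 14400 ≡ 562 (mod 629)
7^128 ≡ 562^2 = 315844 ≡ 86 (mod 629)
157 = 128 + 16 + 8 + 4 + 1 in binary powers of 2.
So 7^157 ≡ 86 · 256 · 16 · 514 · 7 ≡ 329 (mod 629).
Squaring chain: 329 → 53; never reaches −1, so base 7 is a Miller–Rabin witness that 629 is composite.

329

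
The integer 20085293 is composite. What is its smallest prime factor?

73

20085293 is odd.
Digit sum 29, not divisible by 3.
Ends in 3: not divisible by 5.
7: 20085293 = 7·2869327 + 4
11: 20085293 = 11·1825935 + 8
13: 20085293 = 13·1545022 + 7
17: 20085293 = 17·1181487 + 14
19: 20085293 = 19·1057120 + 13
23: 20085293 = 23·873273 + 14
29: 20085293 = 29·692596 + 9
31: 20085293 = 31·647912 + 21
37: 20085293 = 37·542845 + 28
41: 20085293 = 41·489885 + 8
43: 20085293 = 43·467099 + 36
47: 20085293 = 47·427346 + 31
53: 20085293 = 53·378967 + 42
59: 20085293 = 59·340428 + 41
61: 20085293 = 61·329267 + 6
67: 20085293 = 67·299780 + 33
71: 20085293 = 71·282891 + 32
73: 20085293 = 73·275141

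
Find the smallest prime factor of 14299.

79

14299 is odd.
Digit sum 25, not divisible by 3.
Ends in 9: not divisible by 5.
7: 14299 = 7·2042 + 5
11: 14299 = 11·1299 + 10
13: 14299 = 13·1099 + 12
17: 14299 = 17·841 + 2
19: 14299 = 19·752 + 11
23: 14299 = 23·621 + 16
29: 14299 = 29·493 + 2
31: 14299 = 31·461 + 8
37: 14299 = 37·386 + 17
41: 14299 = 41·348 + 31
43: 14299 = 43·332 + 23
47: 14299 = 47·304 + 11
53: 14299 = 53·269 + 42
59: 14299 = 59·242 + 21
61: 14299 = 61·234 + 25
67: 14299 = 67·213 + 28
71: 14299 = 71·201 + 28
73: 14299 = 73·195 + 64
79: 14299 = 79·181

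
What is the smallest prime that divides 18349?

18349 is odd.
Digit sum 25, not divisible by 3.
Ends in 9: not divisible by 5.
7: 18349 = 7·2621 + 2
11: 18349 = 11·1668 + 1
13: 18349 = 13·1411 + 6
17: 18349 = 17·1079 + 6
19: 18349 = 19·965 + 14
23: 18349 = 23·797 + 18
29: 18349 = 29·632 + 21
31: 18349 = 31·591 + 28
37: 18349 = 37·495 + 34
41: 18349 = 41·447 + 22
43: 18349 = 43·426 + 31
47: 18349 = 47·390 + 19
53: 18349 = 53·346 + 11
59: 18349 = 59·311

59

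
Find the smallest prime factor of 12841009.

89

12841009 is odd.
Digit sum 25, not divisible by 3.
Ends in 9: not divisible by 5.
7: 12841009 = 7·1834429 + 6
11: 12841009 = 11·1167364 + 5
13: 12841009 = 13·987769 + 12
17: 12841009 = 17·755353 + 8
19: 12841009 = 19·675842 + 11
23: 12841009 = 23·558304 + 17
29: 12841009 = 29·442793 + 12
31: 12841009 = 31·414226 + 3
37: 12841009 = 37·347054 + 11
41: 12841009 = 41·313195 + 14
43: 12841009 = 43·298628 + 5
47: 12841009 = 47·273212 + 45
53: 12841009 = 53·242283 + 10
59: 12841009 = 59·217644 + 13
61: 12841009 = 61·210508 + 21
67: 12841009 = 67·191656 + 57
71: 12841009 = 71·180859 + 20
73: 12841009 = 73·175904 + 17
79: 12841009 = 79·162544 + 33
83: 12841009 = 83·154710 + 79
89: 12841009 = 89·144281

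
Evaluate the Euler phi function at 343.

Factor: 343 = 7^3.
φ(343) = 7^2·(7−1) = 294.

294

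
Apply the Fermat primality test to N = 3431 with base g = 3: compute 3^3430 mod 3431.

3^1 ≡ 3 (mod 3431)
3^2 ≡ 3^2 = 9 ≡ 9 (mod 3431)
3^4 ≡ 9^2 = 81 ≡ 81 (mod 3431)
3^8 ≡ 81^2 = 6561 ≡ 3130 (mod 3431)
3^16 ≡ 3130^2 = 9796900 ≡ 1395 (mod 3431)
3^32 ≡ 1395^2 = 1946025 ≡ 648 (mod 3431)
3^64 ≡ 648^2 = 419904 ≡ 1322 (mod 3431)
3^128 ≡ 1322^2 = 1747684 ≡ 1305 (mod 3431)
3^256 ≡ 1305^2 = 1703025 ≡ 1249 (mod 3431)
3^512 ≡ 1249^2 = 1560001 ≡ 2327 (mod 3431)
3^1024 ≡ 2327^2 = 5414929 ≡ 811 (mod 3431)
3^2048 ≡ 811^2 = 657721 ≡ 2400 (mod 3431)
3430 = 2048 + 1024 + 256 + 64 + 32 + 4 + 2 in binary powers of 2.
So 3^3430 ≡ 2400 · 811 · 1249 · 1322 · 648 · 81 · 9 ≡ 1014 (mod 3431).
Since 1014 ≠ 1, base 3 is a Fermat witness: 3431 is composite.

1014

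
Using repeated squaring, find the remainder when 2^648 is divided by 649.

80

2^1 ≡ 2 (mod 649)
2^2 ≡ 2^2 = 4 ≡ 4 (mod 649)
2^4 ≡ 4^2 = 16 ≡ 16 (mod 649)
2^8 ≡ 16^2 = 256 ≡ 256 (mod 649)
2^16 ≡ 256^2 = 65536 ≡ 636 (mod 649)
2^32 ≡ 636^2 = 404496 ≡ 169 (mod 649)
2^64 ≡ 169^2 = 28561 ≡ 5 (mod 649)
2^128 ≡ 5^2 = 25 ≡ 25 (mod 649)
2^256 ≡ 25^2 = 625 ≡ 625 (mod 649)
2^512 ≡ 625^2 = 390625 ≡ 576 (mod 649)
648 = 512 + 128 + 8 in binary powers of 2.
So 2^648 ≡ 576 · 25 · 256 ≡ 80 (mod 649).
Since 80 ≠ 1, base 2 is a Fermat witness: 649 is composite.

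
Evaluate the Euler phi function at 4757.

Factor: 4757 = 67 · 71.
φ(4757) = (67−1) · (71−1) = 66 · 70 = 4620.

4620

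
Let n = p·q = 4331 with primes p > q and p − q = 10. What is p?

Since p = q + 10, we have 4331 = q(q + 10), so q² + 10q − 4331 = 0.
Discriminant: 10² + 4·4331 = 100 + 17324 = 17424; √17424 = 132.
q = (−10 + 132)/2 = 61, and p = q + 10 = 71.
Check: 61 · 71 = 4331.

71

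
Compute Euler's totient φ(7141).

6912

Factor: 7141 = 37 · 193.
φ(7141) = (37−1) · (193−1) = 36 · 192 = 6912.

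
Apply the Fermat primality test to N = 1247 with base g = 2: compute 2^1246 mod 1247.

173

2^1 ≡ 2 (mod 1247)
2^2 ≡ 2^2 = 4 ≡ 4 (mod 1247)
2^4 ≡ 4^2 = 16 ≡ 16 (mod 1247)
2^8 ≡ 16^2 = 256 ≡ 256 (mod 1247)
2^16 ≡ 256^2 = 65536 ≡ 692 (mod 1247)
2^32 ≡ 692^2 = 478864 ≡ 16 (mod 1247)
2^64 ≡ 16^2 = 256 ≡ 256 (mod 1247)
2^128 ≡ 256^2 = 65536 ≡ 692 (mod 1247)
2^256 ≡ 692^2 = 478864 ≡ 16 (mod 1247)
2^512 ≡ 16^2 = 256 ≡ 256 (mod 1247)
2^1024 ≡ 256^2 = 65536 ≡ 692 (mod 1247)
1246 = 1024 + 128 + 64 + 16 + 8 + 4 + 2 in binary powers of 2.
So 2^1246 ≡ 692 · 692 · 256 · 692 · 256 · 16 · 4 ≡ 173 (mod 1247).
Since 173 ≠ 1, base 2 is a Fermat witness: 1247 is composite.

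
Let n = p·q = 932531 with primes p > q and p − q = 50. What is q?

Since p = q + 50, we have 932531 = q(q + 50), so q² + 50q − 932531 = 0.
Discriminant: 50² + 4·932531 = 2500 + 3730124 = 3732624; √3732624 = 1932.
q = (−50 + 1932)/2 = 941, and p = q + 50 = 991.
Check: 941 · 991 = 932531.

941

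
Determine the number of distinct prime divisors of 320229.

320229 = 3^2 · 35581
35581 = 7 · 5083
5083 = 13 · 391
391 = 17 · 23
320229 = 3^2 · 7 · 13 · 17 · 23, which has 5 distinct prime factors.

5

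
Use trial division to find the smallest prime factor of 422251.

31

422251 is odd.
Digit sum 16, not divisible by 3.
Ends in 1: not divisible by 5.
7: 422251 = 7·60321 + 4
11: 422251 = 11·38386 + 5
13: 422251 = 13·32480 + 11
17: 422251 = 17·24838 + 5
19: 422251 = 19·22223 + 14
23: 422251 = 23·18358 + 17
29: 422251 = 29·14560 + 11
31: 422251 = 31·13621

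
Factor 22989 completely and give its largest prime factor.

97

22989 = 3 · 7663
7663 = 79 · 97
97 is prime.
So 22989 = 3 · 79 · 97; the largest prime factor is 97.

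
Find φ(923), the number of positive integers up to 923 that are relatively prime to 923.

840

Factor: 923 = 13 · 71.
φ(923) = (13−1) · (71−1) = 12 · 70 = 840.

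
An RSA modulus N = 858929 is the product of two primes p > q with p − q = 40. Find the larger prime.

947

Since p = q + 40, we have 858929 = q(q + 40), so q² + 40q − 858929 = 0.
Discriminant: 40² + 4·858929 = 1600 + 3435716 = 3437316; √3437316 = 1854.
q = (−40 + 1854)/2 = 907, and p = q + 40 = 947.
Check: 907 · 947 = 858929.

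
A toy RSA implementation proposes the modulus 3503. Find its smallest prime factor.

3503 is odd.
Digit sum 11, not divisible by 3.
Ends in 3: not divisible by 5.
7: 3503 = 7·500 + 3
11: 3503 = 11·318 + 5
13: 3503 = 13·269 + 6
17: 3503 = 17·206 + 1
19: 3503 = 19·184 + 7
23: 3503 = 23·152 + 7
29: 3503 = 29·120 + 23
31: 3503 = 31·113

31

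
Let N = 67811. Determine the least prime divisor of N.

67811 is odd.
Digit sum 23, not divisible by 3.
Ends in 1: not divisible by 5.
7: 67811 = 7·9687 + 2
11: 67811 = 11·6164 + 7
13: 67811 = 13·5216 + 3
17: 67811 = 17·3988 + 15
19: 67811 = 19·3569

19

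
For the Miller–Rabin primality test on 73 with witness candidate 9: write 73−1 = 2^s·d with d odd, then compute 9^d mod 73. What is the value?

73 − 1 = 72 = 2^3 · 9, so d = 9.
9^1 ≡ 9 (mod 73)
9^2 ≡ 9^2 = 81 ≡ 8 (mod 73)
9^4 ≡ 8^2 = 64 ≡ 64 (mod 73)
9^8 ≡ 64^2 = 4096 ≡ 8 (mod 73)
9 = 8 + 1 in binary powers of 2.
So 9^9 ≡ 8 · 9 ≡ 72 (mod 73).
Since 9^d ≡ 72 (mod 73), base 9 does not prove 73 composite.

72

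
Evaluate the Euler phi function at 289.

Factor: 289 = 17^2.
φ(289) = 17^1·(17−1) = 272.

272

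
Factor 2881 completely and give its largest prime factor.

2881 = 43 · 67
67 is prime.
So 2881 = 43 · 67; the largest prime factor is 67.

67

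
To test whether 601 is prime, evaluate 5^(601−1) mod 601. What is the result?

5^1 ≡ 5 (mod 601)
5^2 ≡ 5^2 = 25 ≡ 25 (mod 601)
5^4 ≡ 25^2 = 625 ≡ 24 (mod 601)
5^8 ≡ 24^2 = 576 ≡ 576 (mod 601)
5^16 ≡ 576^2 = 331776 ≡ 24 (mod 601)
5^32 ≡ 24^2 = 576 ≡ 576 (mod 601)
5^64 ≡ 576^2 = 331776 ≡ 24 (mod 601)
5^128 ≡ 24^2 = 576 ≡ 576 (mod 601)
5^256 ≡ 576^2 = 331776 ≡ 24 (mod 601)
5^512 ≡ 24^2 = 576 ≡ 576 (mod 601)
600 = 512 + 64 + 16 + 8 in binary powers of 2.
So 5^600 ≡ 576 · 24 · 24 · 576 ≡ 1 (mod 601).
Since the result is 1, base 5 gives no evidence that 601 is composite.

1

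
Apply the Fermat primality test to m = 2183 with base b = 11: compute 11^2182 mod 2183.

11^1 ≡ 11 (mod 2183)
11^2 ≡ 11^2 = 121 ≡ 121 (mod 2183)
11^4 ≡ 121^2 = 14641 ≡ 1543 (mod 2183)
11^8 ≡ 1543^2 = 2380849 ≡ 1379 (mod 2183)
11^16 ≡ 1379^2 = 1901641 ≡ 248 (mod 2183)
11^32 ≡ 248^2 = 61504 ≡ 380 (mod 2183)
11^64 ≡ 380^2 = 144400 ≡ 322 (mod 2183)
11^128 ≡ 322^2 = 103684 ≡ 1083 (mod 2183)
11^256 ≡ 1083^2 = 1172889 ≡ 618 (mod 2183)
11^512 ≡ 618^2 = 381924 ≡ 2082 (mod 2183)
11^1024 ≡ 2082^2 = 4334724 ≡ 1469 (mod 2183)
11^2048 ≡ 1469^2 = 2157961 ≡ 1157 (mod 2183)
2182 = 2048 + 128 + 4 + 2 in binary powers of 2.
So 11^2182 ≡ 1157 · 1083 · 1543 · 121 ≡ 470 (mod 2183).
Since 470 ≠ 1, base 11 is a Fermat witness: 2183 is composite.

470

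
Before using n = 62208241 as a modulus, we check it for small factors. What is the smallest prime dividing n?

62208241 is odd.
Digit sum 25, not divisible by 3.
Ends in 1: not divisible by 5.
7: 62208241 = 7·8886891 + 4
11: 62208241 = 11·5655294 + 7
13: 62208241 = 13·4785249 + 4
17: 62208241 = 17·3659308 + 5
19: 62208241 = 19·3274117 + 18
23: 62208241 = 23·2704706 + 3
29: 62208241 = 29·2145111 + 22
31: 62208241 = 31·2006717 + 14
37: 62208241 = 37·1681303 + 30
41: 62208241 = 41·1517274 + 7
43: 62208241 = 43·1446703 + 12
47: 62208241 = 47·1323579 + 28
53: 62208241 = 53·1173740 + 21
59: 62208241 = 59·1054376 + 57
61: 62208241 = 61·1019807 + 14
67: 62208241 = 67·928481 + 14
71: 62208241 = 71·876172 + 29
73: 62208241 = 73·852167 + 50
79: 62208241 = 79·787446 + 7
83: 62208241 = 83·749496 + 73
89: 62208241 = 89·698969

89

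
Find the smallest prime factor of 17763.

17763 is odd.
Digit sum 24, divisible by 3.

3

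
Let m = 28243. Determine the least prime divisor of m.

61

28243 is odd.
Digit sum 19, not divisible by 3.
Ends in 3: not divisible by 5.
7: 28243 = 7·4034 + 5
11: 28243 = 11·2567 + 6
13: 28243 = 13·2172 + 7
17: 28243 = 17·1661 + 6
19: 28243 = 19·1486 + 9
23: 28243 = 23·1227 + 22
29: 28243 = 29·973 + 26
31: 28243 = 31·911 + 2
37: 28243 = 37·763 + 12
41: 28243 = 41·688 + 35
43: 28243 = 43·656 + 35
47: 28243 = 47·600 + 43
53: 28243 = 53·532 + 47
59: 28243 = 59·478 + 41
61: 28243 = 61·463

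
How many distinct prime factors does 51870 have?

51870 = 2 · 25935
25935 = 3 · 8645
8645 = 5 · 1729
1729 = 7 · 247
247 = 13 · 19
51870 = 2 · 3 · 5 · 7 · 13 · 19, which has 6 distinct prime factors.

6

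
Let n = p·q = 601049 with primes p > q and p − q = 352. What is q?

619

Since p = q + 352, we have 601049 = q(q + 352), so q² + 352q − 601049 = 0.
Discriminant: 352² + 4·601049 = 123904 + 2404196 = 2528100; √2528100 = 1590.
q = (−352 + 1590)/2 = 619, and p = q + 352 = 971.
Check: 619 · 971 = 601049.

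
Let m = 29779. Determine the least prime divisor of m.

29779 is odd.
Digit sum 34, not divisible by 3.
Ends in 9: not divisible by 5.
7: 29779 = 7·4254 + 1
11: 29779 = 11·2707 + 2
13: 29779 = 13·2290 + 9
17: 29779 = 17·1751 + 12
19: 29779 = 19·1567 + 6
23: 29779 = 23·1294 + 17
29: 29779 = 29·1026 + 25
31: 29779 = 31·960 + 19
37: 29779 = 37·804 + 31
41: 29779 = 41·726 + 13
43: 29779 = 43·692 + 23
47: 29779 = 47·633 + 28
53: 29779 = 53·561 + 46
59: 29779 = 59·504 + 43
61: 29779 = 61·488 + 11
67: 29779 = 67·444 + 31
71: 29779 = 71·419 + 30
73: 29779 = 73·407 + 68
79: 29779 = 79·376 + 75
83: 29779 = 83·358 + 65
89: 29779 = 89·334 + 53
97: 29779 = 97·307

97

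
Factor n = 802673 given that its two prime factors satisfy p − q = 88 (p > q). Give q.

Since p = q + 88, we have 802673 = q(q + 88), so q² + 88q − 802673 = 0.
Discriminant: 88² + 4·802673 = 7744 + 3210692 = 3218436; √3218436 = 1794.
q = (−88 + 1794)/2 = 853, and p = q + 88 = 941.
Check: 853 · 941 = 802673.

853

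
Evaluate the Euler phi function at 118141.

Factor: 118141 = 31 · 37 · 103.
φ(118141) = (31−1) · (37−1) · (103−1) = 30 · 36 · 102 = 110160.

110160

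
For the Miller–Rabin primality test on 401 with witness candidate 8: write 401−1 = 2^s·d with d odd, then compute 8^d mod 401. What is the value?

401 − 1 = 400 = 2^4 · 25, so d = 25.
8^1 ≡ 8 (mod 401)
8^2 ≡ 8^2 = 64 ≡ 64 (mod 401)
8^4 ≡ 64^2 = 4096 ≡ 86 (mod 401)
8^8 ≡ 86^2 = 7396 ≡ 178 (mod 401)
8^16 ≡ 178^2 = 31684 ≡ 5 (mod 401)
25 = 16 + 8 + 1 in binary powers of 2.
So 8^25 ≡ 5 · 178 · 8 ≡ 303 (mod 401).
Squaring chain: 303 → 381 → 400 → 1; reaches −1, so base 8 does not prove 401 composite.

303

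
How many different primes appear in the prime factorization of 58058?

5

58058 = 2 · 29029
29029 = 7 · 4147
4147 = 11 · 377
377 = 13 · 29
58058 = 2 · 7 · 11 · 13 · 29, which has 5 distinct prime factors.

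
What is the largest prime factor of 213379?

79

213379 = 37 · 5767
5767 = 73 · 79
79 is prime.
So 213379 = 37 · 73 · 79; the largest prime factor is 79.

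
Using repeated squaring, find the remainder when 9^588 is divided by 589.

140

9^1 ≡ 9 (mod 589)
9^2 ≡ 9^2 = 81 ≡ 81 (mod 589)
9^4 ≡ 81^2 = 6561 ≡ 82 (mod 589)
9^8 ≡ 82^2 = 6724 ≡ 245 (mod 589)
9^16 ≡ 245^2 = 60025 ≡ 536 (mod 589)
9^32 ≡ 536^2 = 287296 ≡ 453 (mod 589)
9^64 ≡ 453^2 = 205209 ≡ 237 (mod 589)
9^128 ≡ 237^2 = 56169 ≡ 214 (mod 589)
9^256 ≡ 214^2 = 45796 ≡ 443 (mod 589)
9^512 ≡ 443^2 = 196249 ≡ 112 (mod 589)
588 = 512 + 64 + 8 + 4 in binary powers of 2.
So 9^588 ≡ 112 · 237 · 245 · 82 ≡ 140 (mod 589).
Since 140 ≠ 1, base 9 is a Fermat witness: 589 is composite.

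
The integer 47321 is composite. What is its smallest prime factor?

79

47321 is odd.
Digit sum 17, not divisible by 3.
Ends in 1: not divisible by 5.
7: 47321 = 7·6760 + 1
11: 47321 = 11·4301 + 10
13: 47321 = 13·3640 + 1
17: 47321 = 17·2783 + 10
19: 47321 = 19·2490 + 11
23: 47321 = 23·2057 + 10
29: 47321 = 29·1631 + 22
31: 47321 = 31·1526 + 15
37: 47321 = 37·1278 + 35
41: 47321 = 41·1154 + 7
43: 47321 = 43·1100 + 21
47: 47321 = 47·1006 + 39
53: 47321 = 53·892 + 45
59: 47321 = 59·802 + 3
61: 47321 = 61·775 + 46
67: 47321 = 67·706 + 19
71: 47321 = 71·666 + 35
73: 47321 = 73·648 + 17
79: 47321 = 79·599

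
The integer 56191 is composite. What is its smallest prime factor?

56191 is odd.
Digit sum 22, not divisible by 3.
Ends in 1: not divisible by 5.
7: 56191 = 7·8027 + 2
11: 56191 = 11·5108 + 3
13: 56191 = 13·4322 + 5
17: 56191 = 17·3305 + 6
19: 56191 = 19·2957 + 8
23: 56191 = 23·2443 + 2
29: 56191 = 29·1937 + 18
31: 56191 = 31·1812 + 19
37: 56191 = 37·1518 + 25
41: 56191 = 41·1370 + 21
43: 56191 = 43·1306 + 33
47: 56191 = 47·1195 + 26
53: 56191 = 53·1060 + 11
59: 56191 = 59·952 + 23
61: 56191 = 61·921 + 10
67: 56191 = 67·838 + 45
71: 56191 = 71·791 + 30
73: 56191 = 73·769 + 54
79: 56191 = 79·711 + 22
83: 56191 = 83·677

83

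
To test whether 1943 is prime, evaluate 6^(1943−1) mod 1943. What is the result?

6^1 ≡ 6 (mod 1943)
6^2 ≡ 6^2 = 36 ≡ 36 (mod 1943)
6^4 ≡ 36^2 = 1296 ≡ 1296 (mod 1943)
6^8 ≡ 1296^2 = 1679616 ≡ 864 (mod 1943)
6^16 ≡ 864^2 = 746496 ≡ 384 (mod 1943)
6^32 ≡ 384^2 = 147456 ≡ 1731 (mod 1943)
6^64 ≡ 1731^2 = 2996361 ≡ 255 (mod 1943)
6^128 ≡ 255^2 = 65025 ≡ 906 (mod 1943)
6^256 ≡ 906^2 = 820836 ≡ 890 (mod 1943)
6^512 ≡ 890^2 = 792100 ≡ 1299 (mod 1943)
6^1024 ≡ 1299^2 = 1687401 ≡ 877 (mod 1943)
1942 = 1024 + 512 + 256 + 128 + 16 + 4 + 2 in binary powers of 2.
So 6^1942 ≡ 877 · 1299 · 890 · 906 · 384 · 1296 · 36 ≡ 1089 (mod 1943).
Since 1089 ≠ 1, base 6 is a Fermat witness: 1943 is composite.

1089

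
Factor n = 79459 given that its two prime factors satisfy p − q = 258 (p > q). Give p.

Since p = q + 258, we have 79459 = q(q + 258), so q² + 258q − 79459 = 0.
Discriminant: 258² + 4·79459 = 66564 + 317836 = 384400; √384400 = 620.
q = (−258 + 620)/2 = 181, and p = q + 258 = 439.
Check: 181 · 439 = 79459.

439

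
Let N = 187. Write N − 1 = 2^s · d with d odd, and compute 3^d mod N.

148

187 − 1 = 186 = 2^1 · 93, so d = 93.
3^1 ≡ 3 (mod 187)
3^2 ≡ 3^2 = 9 ≡ 9 (mod 187)
3^4 ≡ 9^2 = 81 ≡ 81 (mod 187)
3^8 ≡ 81^2 = 6561 ≡ 16 (mod 187)
3^16 ≡ 16^2 = 256 ≡ 69 (mod 187)
3^32 ≡ 69^2 = 4761 ≡ 86 (mod 187)
3^64 ≡ 86^2 = 7396 ≡ 103 (mod 187)
93 = 64 + 16 + 8 + 4 + 1 in binary powers of 2.
So 3^93 ≡ 103 · 69 · 16 · 81 · 3 ≡ 148 (mod 187).
Squaring chain: 148; never reaches −1, so base 3 is a Miller–Rabin witness that 187 is composite.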